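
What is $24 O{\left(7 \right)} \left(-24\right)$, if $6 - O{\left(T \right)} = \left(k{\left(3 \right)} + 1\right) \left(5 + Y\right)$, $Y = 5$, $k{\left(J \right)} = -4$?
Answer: $-20736$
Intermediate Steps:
$O{\left(T \right)} = 36$ ($O{\left(T \right)} = 6 - \left(-4 + 1\right) \left(5 + 5\right) = 6 - \left(-3\right) 10 = 6 - -30 = 6 + 30 = 36$)
$24 O{\left(7 \right)} \left(-24\right) = 24 \cdot 36 \left(-24\right) = 864 \left(-24\right) = -20736$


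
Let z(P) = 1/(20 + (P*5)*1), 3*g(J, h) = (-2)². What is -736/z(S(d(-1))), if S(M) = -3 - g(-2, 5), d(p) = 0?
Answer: 3680/3 ≈ 1226.7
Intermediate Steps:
g(J, h) = 4/3 (g(J, h) = (⅓)*(-2)² = (⅓)*4 = 4/3)
S(M) = -13/3 (S(M) = -3 - 1*4/3 = -3 - 4/3 = -13/3)
z(P) = 1/(20 + 5*P) (z(P) = 1/(20 + (5*P)*1) = 1/(20 + 5*P))
-736/z(S(d(-1))) = -736/(1/(5*(4 - 13/3))) = -736/(1/(5*(-⅓))) = -736/((⅕)*(-3)) = -736/(-⅗) = -736*(-5/3) = 3680/3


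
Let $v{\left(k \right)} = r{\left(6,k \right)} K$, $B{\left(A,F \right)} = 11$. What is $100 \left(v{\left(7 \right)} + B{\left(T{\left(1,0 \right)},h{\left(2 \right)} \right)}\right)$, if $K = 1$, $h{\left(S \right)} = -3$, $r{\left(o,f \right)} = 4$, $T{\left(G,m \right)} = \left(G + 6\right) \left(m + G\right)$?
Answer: $1500$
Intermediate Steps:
$T{\left(G,m \right)} = \left(6 + G\right) \left(G + m\right)$
$v{\left(k \right)} = 4$ ($v{\left(k \right)} = 4 \cdot 1 = 4$)
$100 \left(v{\left(7 \right)} + B{\left(T{\left(1,0 \right)},h{\left(2 \right)} \right)}\right) = 100 \left(4 + 11\right) = 100 \cdot 15 = 1500$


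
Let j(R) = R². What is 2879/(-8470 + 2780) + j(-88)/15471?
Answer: -477649/88029990 ≈ -0.0054260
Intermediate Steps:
2879/(-8470 + 2780) + j(-88)/15471 = 2879/(-8470 + 2780) + (-88)²/15471 = 2879/(-5690) + 7744*(1/15471) = 2879*(-1/5690) + 7744/15471 = -2879/5690 + 7744/15471 = -477649/88029990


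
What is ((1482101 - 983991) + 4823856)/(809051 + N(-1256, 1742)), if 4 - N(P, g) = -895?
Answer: 2660983/404975 ≈ 6.5707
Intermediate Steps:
N(P, g) = 899 (N(P, g) = 4 - 1*(-895) = 4 + 895 = 899)
((1482101 - 983991) + 4823856)/(809051 + N(-1256, 1742)) = ((1482101 - 983991) + 4823856)/(809051 + 899) = (498110 + 4823856)/809950 = 5321966*(1/809950) = 2660983/404975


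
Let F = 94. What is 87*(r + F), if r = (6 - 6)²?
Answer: 8178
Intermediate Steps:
r = 0 (r = 0² = 0)
87*(r + F) = 87*(0 + 94) = 87*94 = 8178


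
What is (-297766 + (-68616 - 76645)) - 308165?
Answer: -751192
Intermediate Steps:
(-297766 + (-68616 - 76645)) - 308165 = (-297766 - 145261) - 308165 = -443027 - 308165 = -751192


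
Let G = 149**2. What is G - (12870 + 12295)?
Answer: -2964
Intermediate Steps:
G = 22201
G - (12870 + 12295) = 22201 - (12870 + 12295) = 22201 - 1*25165 = 22201 - 25165 = -2964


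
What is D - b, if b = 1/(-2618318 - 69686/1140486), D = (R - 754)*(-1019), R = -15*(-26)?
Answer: 553806351096103415/1493077546117 ≈ 3.7092e+5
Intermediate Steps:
R = 390
D = 370916 (D = (390 - 754)*(-1019) = -364*(-1019) = 370916)
b = -570243/1493077546117 (b = 1/(-2618318 - 69686*1/1140486) = 1/(-2618318 - 34843/570243) = 1/(-1493077546117/570243) = -570243/1493077546117 ≈ -3.8192e-7)
D - b = 370916 - 1*(-570243/1493077546117) = 370916 + 570243/1493077546117 = 553806351096103415/1493077546117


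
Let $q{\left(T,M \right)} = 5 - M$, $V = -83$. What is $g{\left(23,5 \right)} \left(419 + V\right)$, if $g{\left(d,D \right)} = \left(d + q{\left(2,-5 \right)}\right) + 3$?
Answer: $12096$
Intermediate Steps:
$g{\left(d,D \right)} = 13 + d$ ($g{\left(d,D \right)} = \left(d + \left(5 - -5\right)\right) + 3 = \left(d + \left(5 + 5\right)\right) + 3 = \left(d + 10\right) + 3 = \left(10 + d\right) + 3 = 13 + d$)
$g{\left(23,5 \right)} \left(419 + V\right) = \left(13 + 23\right) \left(419 - 83\right) = 36 \cdot 336 = 12096$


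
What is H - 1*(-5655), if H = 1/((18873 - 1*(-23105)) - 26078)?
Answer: 89914501/15900 ≈ 5655.0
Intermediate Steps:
H = 1/15900 (H = 1/((18873 + 23105) - 26078) = 1/(41978 - 26078) = 1/15900 ≈ 6.2893e-5)
H - 1*(-5655) = 1/15900 - 1*(-5655) = 1/15900 + 5655 = 89914501/15900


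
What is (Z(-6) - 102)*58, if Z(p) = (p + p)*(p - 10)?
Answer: 5220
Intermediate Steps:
Z(p) = 2*p*(-10 + p) (Z(p) = (2*p)*(-10 + p) = 2*p*(-10 + p))
(Z(-6) - 102)*58 = (2*(-6)*(-10 - 6) - 102)*58 = (2*(-6)*(-16) - 102)*58 = (192 - 102)*58 = 90*58 = 5220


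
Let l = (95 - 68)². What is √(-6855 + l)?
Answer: I*√6126 ≈ 78.269*I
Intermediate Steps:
l = 729 (l = 27² = 729)
√(-6855 + l) = √(-6855 + 729) = √(-6126) = I*√6126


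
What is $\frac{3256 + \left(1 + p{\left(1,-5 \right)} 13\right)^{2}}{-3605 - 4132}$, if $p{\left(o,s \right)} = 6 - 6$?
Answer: $- \frac{3257}{7737} \approx -0.42096$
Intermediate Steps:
$p{\left(o,s \right)} = 0$ ($p{\left(o,s \right)} = 6 - 6 = 0$)
$\frac{3256 + \left(1 + p{\left(1,-5 \right)} 13\right)^{2}}{-3605 - 4132} = \frac{3256 + \left(1 + 0 \cdot 13\right)^{2}}{-3605 - 4132} = \frac{3256 + \left(1 + 0\right)^{2}}{-7737} = \left(3256 + 1^{2}\right) \left(- \frac{1}{7737}\right) = \left(3256 + 1\right) \left(- \frac{1}{7737}\right) = 3257 \left(- \frac{1}{7737}\right) = - \frac{3257}{7737}$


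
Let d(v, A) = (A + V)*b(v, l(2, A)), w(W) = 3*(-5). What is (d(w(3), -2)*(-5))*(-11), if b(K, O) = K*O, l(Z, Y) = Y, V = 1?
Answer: -1650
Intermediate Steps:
w(W) = -15
d(v, A) = A*v*(1 + A) (d(v, A) = (A + 1)*(v*A) = (1 + A)*(A*v) = A*v*(1 + A))
(d(w(3), -2)*(-5))*(-11) = (-2*(-15)*(1 - 2)*(-5))*(-11) = (-2*(-15)*(-1)*(-5))*(-11) = -30*(-5)*(-11) = 150*(-11) = -1650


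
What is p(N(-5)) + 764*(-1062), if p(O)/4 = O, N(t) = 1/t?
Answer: -4056844/5 ≈ -8.1137e+5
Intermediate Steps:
N(t) = 1/t
p(O) = 4*O
p(N(-5)) + 764*(-1062) = 4/(-5) + 764*(-1062) = 4*(-1/5) - 811368 = -4/5 - 811368 = -4056844/5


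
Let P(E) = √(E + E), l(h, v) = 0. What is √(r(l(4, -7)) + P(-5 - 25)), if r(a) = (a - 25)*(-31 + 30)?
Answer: √(25 + 2*I*√15) ≈ 5.0583 + 0.76567*I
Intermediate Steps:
r(a) = 25 - a (r(a) = (-25 + a)*(-1) = 25 - a)
P(E) = √2*√E (P(E) = √(2*E) = √2*√E)
√(r(l(4, -7)) + P(-5 - 25)) = √((25 - 1*0) + √2*√(-5 - 25)) = √((25 + 0) + √2*√(-30)) = √(25 + √2*(I*√30)) = √(25 + 2*I*√15)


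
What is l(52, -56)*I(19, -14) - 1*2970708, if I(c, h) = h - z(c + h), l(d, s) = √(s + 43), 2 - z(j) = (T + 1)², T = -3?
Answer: -2970708 - 12*I*√13 ≈ -2.9707e+6 - 43.267*I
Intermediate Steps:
z(j) = -2 (z(j) = 2 - (-3 + 1)² = 2 - 1*(-2)² = 2 - 1*4 = 2 - 4 = -2)
l(d, s) = √(43 + s)
I(c, h) = 2 + h (I(c, h) = h - 1*(-2) = h + 2 = 2 + h)
l(52, -56)*I(19, -14) - 1*2970708 = √(43 - 56)*(2 - 14) - 1*2970708 = √(-13)*(-12) - 2970708 = (I*√13)*(-12) - 2970708 = -12*I*√13 - 2970708 = -2970708 - 12*I*√13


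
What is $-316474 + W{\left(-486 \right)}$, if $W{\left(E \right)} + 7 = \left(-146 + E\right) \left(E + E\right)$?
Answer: $297823$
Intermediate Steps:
$W{\left(E \right)} = -7 + 2 E \left(-146 + E\right)$ ($W{\left(E \right)} = -7 + \left(-146 + E\right) \left(E + E\right) = -7 + \left(-146 + E\right) 2 E = -7 + 2 E \left(-146 + E\right)$)
$-316474 + W{\left(-486 \right)} = -316474 - \left(-141905 - 472392\right) = -316474 + \left(-7 + 141912 + 2 \cdot 236196\right) = -316474 + \left(-7 + 141912 + 472392\right) = -316474 + 614297 = 297823$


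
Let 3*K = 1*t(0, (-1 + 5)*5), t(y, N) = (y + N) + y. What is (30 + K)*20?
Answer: 2200/3 ≈ 733.33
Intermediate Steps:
t(y, N) = N + 2*y (t(y, N) = (N + y) + y = N + 2*y)
K = 20/3 (K = (1*((-1 + 5)*5 + 2*0))/3 = (1*(4*5 + 0))/3 = (1*(20 + 0))/3 = (1*20)/3 = (⅓)*20 = 20/3 ≈ 6.6667)
(30 + K)*20 = (30 + 20/3)*20 = (110/3)*20 = 2200/3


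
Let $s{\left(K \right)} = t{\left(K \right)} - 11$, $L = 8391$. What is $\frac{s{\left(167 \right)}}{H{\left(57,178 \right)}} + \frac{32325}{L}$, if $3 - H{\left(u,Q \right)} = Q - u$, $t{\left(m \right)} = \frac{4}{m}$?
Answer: $\frac{217459051}{55117682} \approx 3.9454$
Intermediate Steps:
$H{\left(u,Q \right)} = 3 + u - Q$ ($H{\left(u,Q \right)} = 3 - \left(Q - u\right) = 3 + u - Q$)
$s{\left(K \right)} = -11 + \frac{4}{K}$ ($s{\left(K \right)} = \frac{4}{K} - 11 = -11 + \frac{4}{K}$)
$\frac{s{\left(167 \right)}}{H{\left(57,178 \right)}} + \frac{32325}{L} = \frac{-11 + \frac{4}{167}}{3 + 57 - 178} + \frac{32325}{8391} = \frac{-11 + 4 \cdot \frac{1}{167}}{3 + 57 - 178} + 32325 \cdot \frac{1}{8391} = \frac{-11 + \frac{4}{167}}{-118} + \frac{10775}{2797} = \left(- \frac{1833}{167}\right) \left(- \frac{1}{118}\right) + \frac{10775}{2797} = \frac{1833}{19706} + \frac{10775}{2797} = \frac{217459051}{55117682}$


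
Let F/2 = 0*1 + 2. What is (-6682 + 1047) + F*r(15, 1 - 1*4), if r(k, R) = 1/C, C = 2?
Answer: -5633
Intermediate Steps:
F = 4 (F = 2*(0*1 + 2) = 2*(0 + 2) = 2*2 = 4)
r(k, R) = ½ (r(k, R) = 1/2 = ½)
(-6682 + 1047) + F*r(15, 1 - 1*4) = (-6682 + 1047) + 4*(½) = -5635 + 2 = -5633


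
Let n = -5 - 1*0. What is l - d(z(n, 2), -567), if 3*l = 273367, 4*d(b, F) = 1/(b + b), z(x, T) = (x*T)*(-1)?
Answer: 21869357/240 ≈ 91122.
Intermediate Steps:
n = -5 (n = -5 + 0 = -5)
z(x, T) = -T*x (z(x, T) = (T*x)*(-1) = -T*x)
d(b, F) = 1/(8*b) (d(b, F) = 1/(4*(b + b)) = 1/(4*((2*b))) = (1/(2*b))/4 = 1/(8*b))
l = 273367/3 (l = (⅓)*273367 = 273367/3 ≈ 91122.)
l - d(z(n, 2), -567) = 273367/3 - 1/(8*((-1*2*(-5)))) = 273367/3 - 1/(8*10) = 273367/3 - 1*1/80 = 273367/3 - 1/80 = 21869357/240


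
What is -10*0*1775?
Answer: 0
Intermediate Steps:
-10*0*1775 = 0*1775 = 0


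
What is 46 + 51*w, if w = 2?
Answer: 148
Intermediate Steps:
46 + 51*w = 46 + 51*2 = 46 + 102 = 148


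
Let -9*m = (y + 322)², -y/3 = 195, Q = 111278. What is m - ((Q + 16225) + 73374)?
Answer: -1877062/9 ≈ -2.0856e+5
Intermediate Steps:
y = -585 (y = -3*195 = -585)
m = -69169/9 (m = -(-585 + 322)²/9 = -⅑*(-263)² = -⅑*69169 = -69169/9 ≈ -7685.4)
m - ((Q + 16225) + 73374) = -69169/9 - ((111278 + 16225) + 73374) = -69169/9 - (127503 + 73374) = -69169/9 - 1*200877 = -69169/9 - 200877 = -1877062/9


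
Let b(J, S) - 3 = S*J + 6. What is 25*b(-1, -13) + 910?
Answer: 1460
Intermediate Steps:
b(J, S) = 9 + J*S (b(J, S) = 3 + (S*J + 6) = 3 + (J*S + 6) = 3 + (6 + J*S) = 9 + J*S)
25*b(-1, -13) + 910 = 25*(9 - 1*(-13)) + 910 = 25*(9 + 13) + 910 = 25*22 + 910 = 550 + 910 = 1460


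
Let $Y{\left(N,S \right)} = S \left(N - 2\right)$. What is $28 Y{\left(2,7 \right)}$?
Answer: $0$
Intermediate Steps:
$Y{\left(N,S \right)} = S \left(-2 + N\right)$ ($Y{\left(N,S \right)} = S \left(N + \left(-2 + 0\right)\right) = S \left(N - 2\right) = S \left(-2 + N\right)$)
$28 Y{\left(2,7 \right)} = 28 \cdot 7 \left(-2 + 2\right) = 28 \cdot 7 \cdot 0 = 28 \cdot 0 = 0$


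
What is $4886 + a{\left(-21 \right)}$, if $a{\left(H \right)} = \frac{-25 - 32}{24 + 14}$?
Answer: $\frac{9769}{2} \approx 4884.5$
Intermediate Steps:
$a{\left(H \right)} = - \frac{3}{2}$ ($a{\left(H \right)} = - \frac{57}{38} = \left(-57\right) \frac{1}{38} = - \frac{3}{2}$)
$4886 + a{\left(-21 \right)} = 4886 - \frac{3}{2} = \frac{9769}{2}$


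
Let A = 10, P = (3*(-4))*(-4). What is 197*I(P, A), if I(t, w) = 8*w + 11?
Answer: 17927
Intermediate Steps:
P = 48 (P = -12*(-4) = 48)
I(t, w) = 11 + 8*w
197*I(P, A) = 197*(11 + 8*10) = 197*(11 + 80) = 197*91 = 17927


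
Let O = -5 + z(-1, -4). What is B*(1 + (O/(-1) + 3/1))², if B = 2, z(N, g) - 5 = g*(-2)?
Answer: 32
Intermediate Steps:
z(N, g) = 5 - 2*g (z(N, g) = 5 + g*(-2) = 5 - 2*g)
O = 8 (O = -5 + (5 - 2*(-4)) = -5 + (5 + 8) = -5 + 13 = 8)
B*(1 + (O/(-1) + 3/1))² = 2*(1 + (8/(-1) + 3/1))² = 2*(1 + (8*(-1) + 3*1))² = 2*(1 + (-8 + 3))² = 2*(1 - 5)² = 2*(-4)² = 2*16 = 32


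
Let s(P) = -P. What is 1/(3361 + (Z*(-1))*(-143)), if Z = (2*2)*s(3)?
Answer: 1/1645 ≈ 0.00060790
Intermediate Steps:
Z = -12 (Z = (2*2)*(-1*3) = 4*(-3) = -12)
1/(3361 + (Z*(-1))*(-143)) = 1/(3361 - 12*(-1)*(-143)) = 1/(3361 + 12*(-143)) = 1/(3361 - 1716) = 1/1645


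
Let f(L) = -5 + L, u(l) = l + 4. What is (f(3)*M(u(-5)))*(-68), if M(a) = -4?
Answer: -544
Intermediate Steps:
u(l) = 4 + l
(f(3)*M(u(-5)))*(-68) = ((-5 + 3)*(-4))*(-68) = -2*(-4)*(-68) = 8*(-68) = -544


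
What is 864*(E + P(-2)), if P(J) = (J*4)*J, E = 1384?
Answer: 1209600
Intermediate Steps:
P(J) = 4*J² (P(J) = (4*J)*J = 4*J²)
864*(E + P(-2)) = 864*(1384 + 4*(-2)²) = 864*(1384 + 4*4) = 864*(1384 + 16) = 864*1400 = 1209600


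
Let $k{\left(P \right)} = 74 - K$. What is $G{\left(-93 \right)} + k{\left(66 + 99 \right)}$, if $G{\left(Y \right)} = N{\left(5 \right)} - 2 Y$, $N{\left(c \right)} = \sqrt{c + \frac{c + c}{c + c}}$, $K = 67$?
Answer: $193 + \sqrt{6} \approx 195.45$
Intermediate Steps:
$N{\left(c \right)} = \sqrt{1 + c}$ ($N{\left(c \right)} = \sqrt{c + \frac{2 c}{2 c}} = \sqrt{c + 2 c \frac{1}{2 c}} = \sqrt{c + 1} = \sqrt{1 + c}$)
$G{\left(Y \right)} = \sqrt{6} - 2 Y$ ($G{\left(Y \right)} = \sqrt{1 + 5} - 2 Y = \sqrt{6} - 2 Y$)
$k{\left(P \right)} = 7$ ($k{\left(P \right)} = 74 - 67 = 7$)
$G{\left(-93 \right)} + k{\left(66 + 99 \right)} = \left(\sqrt{6} - -186\right) + 7 = \left(\sqrt{6} + 186\right) + 7 = \left(186 + \sqrt{6}\right) + 7 = 193 + \sqrt{6}$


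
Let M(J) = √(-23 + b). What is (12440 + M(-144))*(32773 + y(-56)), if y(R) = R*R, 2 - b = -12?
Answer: 446707960 + 107727*I ≈ 4.4671e+8 + 1.0773e+5*I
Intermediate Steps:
b = 14 (b = 2 - 1*(-12) = 2 + 12 = 14)
y(R) = R²
M(J) = 3*I (M(J) = √(-23 + 14) = √(-9) = 3*I)
(12440 + M(-144))*(32773 + y(-56)) = (12440 + 3*I)*(32773 + (-56)²) = (12440 + 3*I)*(32773 + 3136) = (12440 + 3*I)*35909 = 446707960 + 107727*I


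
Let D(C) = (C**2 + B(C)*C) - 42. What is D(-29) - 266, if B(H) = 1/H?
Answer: 534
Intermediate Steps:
D(C) = -41 + C**2 (D(C) = (C**2 + C/C) - 42 = (C**2 + 1) - 42 = (1 + C**2) - 42 = -41 + C**2)
D(-29) - 266 = (-41 + (-29)**2) - 266 = (-41 + 841) - 266 = 800 - 266 = 534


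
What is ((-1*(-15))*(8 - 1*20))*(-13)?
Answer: 2340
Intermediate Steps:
((-1*(-15))*(8 - 1*20))*(-13) = (15*(8 - 20))*(-13) = (15*(-12))*(-13) = -180*(-13) = 2340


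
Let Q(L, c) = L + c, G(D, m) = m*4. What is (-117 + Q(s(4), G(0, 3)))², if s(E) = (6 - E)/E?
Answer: 43681/4 ≈ 10920.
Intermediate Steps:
s(E) = (6 - E)/E
G(D, m) = 4*m
(-117 + Q(s(4), G(0, 3)))² = (-117 + ((6 - 1*4)/4 + 4*3))² = (-117 + ((6 - 4)/4 + 12))² = (-117 + ((¼)*2 + 12))² = (-117 + (½ + 12))² = (-117 + 25/2)² = (-209/2)² = 43681/4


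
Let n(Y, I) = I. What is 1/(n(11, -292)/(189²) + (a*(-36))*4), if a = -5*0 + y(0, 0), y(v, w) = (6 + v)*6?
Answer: -35721/185177956 ≈ -0.00019290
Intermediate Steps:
y(v, w) = 36 + 6*v
a = 36 (a = -5*0 + (36 + 6*0) = 0 + (36 + 0) = 0 + 36 = 36)
1/(n(11, -292)/(189²) + (a*(-36))*4) = 1/(-292/(189²) + (36*(-36))*4) = 1/(-292/35721 - 1296*4) = 1/(-292*1/35721 - 5184) = 1/(-292/35721 - 5184) = 1/(-185177956/35721) = -35721/185177956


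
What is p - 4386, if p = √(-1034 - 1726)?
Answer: -4386 + 2*I*√690 ≈ -4386.0 + 52.536*I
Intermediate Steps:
p = 2*I*√690 (p = √(-2760) = 2*I*√690 ≈ 52.536*I)
p - 4386 = 2*I*√690 - 4386 = -4386 + 2*I*√690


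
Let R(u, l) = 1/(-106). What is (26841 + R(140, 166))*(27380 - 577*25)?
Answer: 36858853475/106 ≈ 3.4772e+8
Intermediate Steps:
R(u, l) = -1/106
(26841 + R(140, 166))*(27380 - 577*25) = (26841 - 1/106)*(27380 - 577*25) = 2845145*(27380 - 14425)/106 = (2845145/106)*12955 = 36858853475/106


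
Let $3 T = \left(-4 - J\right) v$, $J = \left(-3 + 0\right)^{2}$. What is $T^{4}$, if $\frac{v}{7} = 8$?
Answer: $\frac{280883040256}{81} \approx 3.4677 \cdot 10^{9}$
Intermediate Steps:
$v = 56$ ($v = 7 \cdot 8 = 56$)
$J = 9$ ($J = \left(-3\right)^{2} = 9$)
$T = - \frac{728}{3}$ ($T = \frac{\left(-4 - 9\right) 56}{3} = \frac{\left(-13\right) 56}{3} = \frac{1}{3} \left(-728\right) = - \frac{728}{3} \approx -242.67$)
$T^{4} = \left(- \frac{728}{3}\right)^{4} = \frac{280883040256}{81}$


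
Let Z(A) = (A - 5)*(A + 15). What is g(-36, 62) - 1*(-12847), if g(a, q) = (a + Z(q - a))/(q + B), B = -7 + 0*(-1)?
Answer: 717058/55 ≈ 13037.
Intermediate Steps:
B = -7 (B = -7 + 0 = -7)
Z(A) = (-5 + A)*(15 + A)
g(a, q) = (-75 + (q - a)² - 9*a + 10*q)/(-7 + q) (g(a, q) = (a + (-75 + (q - a)² + 10*(q - a)))/(q - 7) = (a + (-75 + (q - a)² + (-10*a + 10*q)))/(-7 + q) = (a + (-75 + (q - a)² - 10*a + 10*q))/(-7 + q) = (-75 + (q - a)² - 9*a + 10*q)/(-7 + q))
g(-36, 62) - 1*(-12847) = (-75 + (-36 - 1*62)² - 9*(-36) + 10*62)/(-7 + 62) - 1*(-12847) = (-75 + (-36 - 62)² + 324 + 620)/55 + 12847 = (-75 + (-98)² + 324 + 620)/55 + 12847 = (-75 + 9604 + 324 + 620)/55 + 12847 = (1/55)*10473 + 12847 = 10473/55 + 12847 = 717058/55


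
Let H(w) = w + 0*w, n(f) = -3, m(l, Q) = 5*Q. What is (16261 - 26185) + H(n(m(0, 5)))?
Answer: -9927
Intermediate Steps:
H(w) = w (H(w) = w + 0 = w)
(16261 - 26185) + H(n(m(0, 5))) = (16261 - 26185) - 3 = -9924 - 3 = -9927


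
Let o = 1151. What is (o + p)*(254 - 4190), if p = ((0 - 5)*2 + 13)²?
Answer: -4565760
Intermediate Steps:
p = 9 (p = (-5*2 + 13)² = (-10 + 13)² = 3² = 9)
(o + p)*(254 - 4190) = (1151 + 9)*(254 - 4190) = 1160*(-3936) = -4565760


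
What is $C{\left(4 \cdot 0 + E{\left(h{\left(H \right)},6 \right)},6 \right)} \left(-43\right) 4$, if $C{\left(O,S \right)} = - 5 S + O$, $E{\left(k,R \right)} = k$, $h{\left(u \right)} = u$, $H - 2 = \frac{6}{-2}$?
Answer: $5332$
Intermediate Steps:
$H = -1$ ($H = 2 + \frac{6}{-2} = 2 + 6 \left(- \frac{1}{2}\right) = 2 - 3 = -1$)
$C{\left(O,S \right)} = O - 5 S$
$C{\left(4 \cdot 0 + E{\left(h{\left(H \right)},6 \right)},6 \right)} \left(-43\right) 4 = \left(\left(4 \cdot 0 - 1\right) - 30\right) \left(-43\right) 4 = \left(\left(0 - 1\right) - 30\right) \left(-43\right) 4 = \left(-1 - 30\right) \left(-43\right) 4 = \left(-31\right) \left(-43\right) 4 = 1333 \cdot 4 = 5332$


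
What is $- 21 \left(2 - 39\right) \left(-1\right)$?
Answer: $-777$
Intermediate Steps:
$- 21 \left(2 - 39\right) \left(-1\right) = \left(-21\right) \left(-37\right) \left(-1\right) = 777 \left(-1\right) = -777$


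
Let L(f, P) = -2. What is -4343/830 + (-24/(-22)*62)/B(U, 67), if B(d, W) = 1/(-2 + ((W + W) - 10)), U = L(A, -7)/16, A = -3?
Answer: 75289667/9130 ≈ 8246.4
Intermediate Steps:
U = -1/8 (U = -2/16 = -2*1/16 = -1/8 ≈ -0.12500)
B(d, W) = 1/(-12 + 2*W) (B(d, W) = 1/(-2 + (2*W - 10)) = 1/(-2 + (-10 + 2*W)) = 1/(-12 + 2*W))
-4343/830 + (-24/(-22)*62)/B(U, 67) = -4343/830 + (-24/(-22)*62)/((1/(2*(-6 + 67)))) = -4343*1/830 + (-24*(-1/22)*62)/(((1/2)/61)) = -4343/830 + ((12/11)*62)/(((1/2)*(1/61))) = -4343/830 + 744/(11*(1/122)) = -4343/830 + (744/11)*122 = -4343/830 + 90768/11 = 75289667/9130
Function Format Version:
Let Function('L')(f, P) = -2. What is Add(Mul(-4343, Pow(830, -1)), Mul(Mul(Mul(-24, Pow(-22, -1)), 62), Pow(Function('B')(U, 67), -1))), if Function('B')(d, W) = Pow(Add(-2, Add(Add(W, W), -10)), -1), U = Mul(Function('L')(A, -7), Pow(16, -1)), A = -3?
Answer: Rational(75289667, 9130) ≈ 8246.4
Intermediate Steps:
U = Rational(-1, 8) (U = Mul(-2, Pow(16, -1)) = Mul(-2, Rational(1, 16)) = Rational(-1, 8) ≈ -0.12500)
Function('B')(d, W) = Pow(Add(-12, Mul(2, W)), -1) (Function('B')(d, W) = Pow(Add(-2, Add(Mul(2, W), -10)), -1) = Pow(Add(-2, Add(-10, Mul(2, W))), -1) = Pow(Add(-12, Mul(2, W)), -1))
Add(Mul(-4343, Pow(830, -1)), Mul(Mul(Mul(-24, Pow(-22, -1)), 62), Pow(Function('B')(U, 67), -1))) = Add(Mul(-4343, Pow(830, -1)), Mul(Mul(Mul(-24, Pow(-22, -1)), 62), Pow(Mul(Rational(1, 2), Pow(Add(-6, 67), -1)), -1))) = Add(Mul(-4343, Rational(1, 830)), Mul(Mul(Mul(-24, Rational(-1, 22)), 62), Pow(Mul(Rational(1, 2), Pow(61, -1)), -1))) = Add(Rational(-4343, 830), Mul(Mul(Rational(12, 11), 62), Pow(Mul(Rational(1, 2), Rational(1, 61)), -1))) = Add(Rational(-4343, 830), Mul(Rational(744, 11), Pow(Rational(1, 122), -1))) = Add(Rational(-4343, 830), Mul(Rational(744, 11), 122)) = Add(Rational(-4343, 830), Rational(90768, 11)) = Rational(75289667, 9130)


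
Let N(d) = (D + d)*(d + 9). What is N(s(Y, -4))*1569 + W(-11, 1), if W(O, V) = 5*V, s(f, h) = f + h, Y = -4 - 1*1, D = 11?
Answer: 5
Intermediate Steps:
Y = -5 (Y = -4 - 1 = -5)
N(d) = (9 + d)*(11 + d) (N(d) = (11 + d)*(d + 9) = (11 + d)*(9 + d) = (9 + d)*(11 + d))
N(s(Y, -4))*1569 + W(-11, 1) = (99 + (-5 - 4)² + 20*(-5 - 4))*1569 + 5*1 = (99 + (-9)² + 20*(-9))*1569 + 5 = (99 + 81 - 180)*1569 + 5 = 0*1569 + 5 = 0 + 5 = 5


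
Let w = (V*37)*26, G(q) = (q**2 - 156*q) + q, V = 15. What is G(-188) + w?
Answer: 78914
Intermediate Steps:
G(q) = q**2 - 155*q
w = 14430 (w = (15*37)*26 = 555*26 = 14430)
G(-188) + w = -188*(-155 - 188) + 14430 = -188*(-343) + 14430 = 64484 + 14430 = 78914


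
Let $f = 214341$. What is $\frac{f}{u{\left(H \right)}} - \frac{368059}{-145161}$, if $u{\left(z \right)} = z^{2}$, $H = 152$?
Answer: $\frac{39617589037}{3353799744} \approx 11.813$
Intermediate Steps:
$\frac{f}{u{\left(H \right)}} - \frac{368059}{-145161} = \frac{214341}{152^{2}} - \frac{368059}{-145161} = \frac{214341}{23104} - - \frac{368059}{145161} = 214341 \cdot \frac{1}{23104} + \frac{368059}{145161} = \frac{214341}{23104} + \frac{368059}{145161} = \frac{39617589037}{3353799744}$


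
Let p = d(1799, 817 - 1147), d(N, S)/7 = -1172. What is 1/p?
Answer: -1/8204 ≈ -0.00012189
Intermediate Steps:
d(N, S) = -8204 (d(N, S) = 7*(-1172) = -8204)
p = -8204
1/p = 1/(-8204) = -1/8204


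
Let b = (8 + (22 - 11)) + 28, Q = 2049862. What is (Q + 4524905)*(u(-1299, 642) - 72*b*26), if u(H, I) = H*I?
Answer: -6061553837514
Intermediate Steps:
b = 47 (b = (8 + 11) + 28 = 19 + 28 = 47)
(Q + 4524905)*(u(-1299, 642) - 72*b*26) = (2049862 + 4524905)*(-1299*642 - 72*47*26) = 6574767*(-833958 - 3384*26) = 6574767*(-833958 - 87984) = 6574767*(-921942) = -6061553837514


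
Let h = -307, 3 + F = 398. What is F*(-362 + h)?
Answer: -264255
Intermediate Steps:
F = 395 (F = -3 + 398 = 395)
F*(-362 + h) = 395*(-362 - 307) = 395*(-669) = -264255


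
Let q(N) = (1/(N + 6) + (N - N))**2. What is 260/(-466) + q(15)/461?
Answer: -26428897/47369133 ≈ -0.55793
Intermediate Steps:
q(N) = (6 + N)**(-2) (q(N) = (1/(6 + N) + 0)**2 = (1/(6 + N))**2 = (6 + N)**(-2))
260/(-466) + q(15)/461 = 260/(-466) + 1/((6 + 15)**2*461) = 260*(-1/466) + (1/461)/21**2 = -130/233 + (1/441)*(1/461) = -130/233 + 1/203301 = -26428897/47369133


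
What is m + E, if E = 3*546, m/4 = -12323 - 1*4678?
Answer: -66366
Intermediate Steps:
m = -68004 (m = 4*(-12323 - 1*4678) = 4*(-12323 - 4678) = 4*(-17001) = -68004)
E = 1638
m + E = -68004 + 1638 = -66366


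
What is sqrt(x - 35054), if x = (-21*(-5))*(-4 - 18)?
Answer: 2*I*sqrt(9341) ≈ 193.3*I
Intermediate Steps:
x = -2310 (x = 105*(-22) = -2310)
sqrt(x - 35054) = sqrt(-2310 - 35054) = sqrt(-37364) = 2*I*sqrt(9341)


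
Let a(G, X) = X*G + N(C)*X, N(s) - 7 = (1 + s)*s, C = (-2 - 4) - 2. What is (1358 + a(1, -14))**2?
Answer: 213444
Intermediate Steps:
C = -8 (C = -6 - 2 = -8)
N(s) = 7 + s*(1 + s) (N(s) = 7 + (1 + s)*s = 7 + s*(1 + s))
a(G, X) = 63*X + G*X (a(G, X) = X*G + (7 - 8 + (-8)**2)*X = G*X + (7 - 8 + 64)*X = G*X + 63*X = 63*X + G*X)
(1358 + a(1, -14))**2 = (1358 - 14*(63 + 1))**2 = (1358 - 14*64)**2 = (1358 - 896)**2 = 462**2 = 213444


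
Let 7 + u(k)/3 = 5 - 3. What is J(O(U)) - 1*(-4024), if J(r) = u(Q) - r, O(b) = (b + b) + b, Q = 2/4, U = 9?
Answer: 3982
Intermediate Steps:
Q = 1/2 (Q = 2*(1/4) = 1/2 ≈ 0.50000)
u(k) = -15 (u(k) = -21 + 3*(5 - 3) = -21 + 3*2 = -21 + 6 = -15)
O(b) = 3*b (O(b) = 2*b + b = 3*b)
J(r) = -15 - r
J(O(U)) - 1*(-4024) = (-15 - 3*9) - 1*(-4024) = (-15 - 1*27) + 4024 = (-15 - 27) + 4024 = -42 + 4024 = 3982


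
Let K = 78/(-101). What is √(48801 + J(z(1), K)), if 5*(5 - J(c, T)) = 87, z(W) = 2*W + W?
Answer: √1219715/5 ≈ 220.88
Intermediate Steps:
K = -78/101 (K = 78*(-1/101) = -78/101 ≈ -0.77228)
z(W) = 3*W
J(c, T) = -62/5 (J(c, T) = 5 - ⅕*87 = 5 - 87/5 = -62/5)
√(48801 + J(z(1), K)) = √(48801 - 62/5) = √(243943/5) = √1219715/5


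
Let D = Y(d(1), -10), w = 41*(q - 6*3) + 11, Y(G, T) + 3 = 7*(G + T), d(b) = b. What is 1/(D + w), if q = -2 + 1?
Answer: -1/834 ≈ -0.0011990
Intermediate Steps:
q = -1
Y(G, T) = -3 + 7*G + 7*T (Y(G, T) = -3 + 7*(G + T) = -3 + (7*G + 7*T) = -3 + 7*G + 7*T)
w = -768 (w = 41*(-1 - 6*3) + 11 = 41*(-1 - 18) + 11 = 41*(-19) + 11 = -779 + 11 = -768)
D = -66 (D = -3 + 7*1 + 7*(-10) = -3 + 7 - 70 = -66)
1/(D + w) = 1/(-66 - 768) = 1/(-834) = -1/834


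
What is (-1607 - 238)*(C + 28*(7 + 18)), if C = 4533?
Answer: -9654885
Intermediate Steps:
(-1607 - 238)*(C + 28*(7 + 18)) = (-1607 - 238)*(4533 + 28*(7 + 18)) = -1845*(4533 + 28*25) = -1845*(4533 + 700) = -1845*5233 = -9654885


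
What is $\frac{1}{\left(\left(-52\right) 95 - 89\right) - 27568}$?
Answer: $- \frac{1}{32597} \approx -3.0678 \cdot 10^{-5}$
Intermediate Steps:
$\frac{1}{\left(\left(-52\right) 95 - 89\right) - 27568} = \frac{1}{\left(-4940 - 89\right) - 27568} = \frac{1}{-5029 - 27568} = \frac{1}{-32597} = - \frac{1}{32597}$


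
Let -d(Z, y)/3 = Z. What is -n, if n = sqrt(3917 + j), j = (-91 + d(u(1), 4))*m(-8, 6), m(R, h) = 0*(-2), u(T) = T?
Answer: -sqrt(3917) ≈ -62.586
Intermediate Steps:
m(R, h) = 0
d(Z, y) = -3*Z
j = 0 (j = (-91 - 3*1)*0 = (-91 - 3)*0 = -94*0 = 0)
n = sqrt(3917) (n = sqrt(3917 + 0) = sqrt(3917) ≈ 62.586)
-n = -sqrt(3917)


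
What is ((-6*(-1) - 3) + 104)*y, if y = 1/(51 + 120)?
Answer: 107/171 ≈ 0.62573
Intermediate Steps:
y = 1/171 ≈ 0.0058480
((-6*(-1) - 3) + 104)*y = ((-6*(-1) - 3) + 104)*(1/171) = ((6 - 3) + 104)*(1/171) = (3 + 104)*(1/171) = 107*(1/171) = 107/171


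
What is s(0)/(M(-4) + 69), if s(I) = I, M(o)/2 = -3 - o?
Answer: 0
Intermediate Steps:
M(o) = -6 - 2*o (M(o) = 2*(-3 - o) = -6 - 2*o)
s(0)/(M(-4) + 69) = 0/((-6 - 2*(-4)) + 69) = 0/((-6 + 8) + 69) = 0/(2 + 69) = 0/71 = (1/71)*0 = 0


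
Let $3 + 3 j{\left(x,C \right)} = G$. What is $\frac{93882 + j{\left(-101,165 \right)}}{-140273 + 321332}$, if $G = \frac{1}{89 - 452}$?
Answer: $\frac{102236408}{197173251} \approx 0.51851$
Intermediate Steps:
$G = - \frac{1}{363}$ ($G = \frac{1}{-363} = - \frac{1}{363} \approx -0.0027548$)
$j{\left(x,C \right)} = - \frac{1090}{1089}$ ($j{\left(x,C \right)} = -1 + \frac{1}{3} \left(- \frac{1}{363}\right) = -1 - \frac{1}{1089} = - \frac{1090}{1089}$)
$\frac{93882 + j{\left(-101,165 \right)}}{-140273 + 321332} = \frac{93882 - \frac{1090}{1089}}{-140273 + 321332} = \frac{102236408}{1089 \cdot 181059} = \frac{102236408}{1089} \cdot \frac{1}{181059} = \frac{102236408}{197173251}$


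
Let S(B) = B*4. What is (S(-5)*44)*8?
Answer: -7040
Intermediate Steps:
S(B) = 4*B
(S(-5)*44)*8 = ((4*(-5))*44)*8 = -20*44*8 = -880*8 = -7040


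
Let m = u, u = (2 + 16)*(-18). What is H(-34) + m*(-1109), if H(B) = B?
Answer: 359282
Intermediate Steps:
u = -324 (u = 18*(-18) = -324)
m = -324
H(-34) + m*(-1109) = -34 - 324*(-1109) = -34 + 359316 = 359282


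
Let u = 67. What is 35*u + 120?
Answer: 2465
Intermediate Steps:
35*u + 120 = 35*67 + 120 = 2345 + 120 = 2465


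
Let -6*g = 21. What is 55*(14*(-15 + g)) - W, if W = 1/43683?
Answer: -622264336/43683 ≈ -14245.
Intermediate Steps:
g = -7/2 (g = -⅙*21 = -7/2 ≈ -3.5000)
W = 1/43683 ≈ 2.2892e-5
55*(14*(-15 + g)) - W = 55*(14*(-15 - 7/2)) - 1*1/43683 = 55*(14*(-37/2)) - 1/43683 = 55*(-259) - 1/43683 = -14245 - 1/43683 = -622264336/43683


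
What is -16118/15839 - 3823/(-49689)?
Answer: -740334805/787024071 ≈ -0.94068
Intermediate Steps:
-16118/15839 - 3823/(-49689) = -16118*1/15839 - 3823*(-1/49689) = -16118/15839 + 3823/49689 = -740334805/787024071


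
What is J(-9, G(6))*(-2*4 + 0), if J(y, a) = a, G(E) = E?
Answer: -48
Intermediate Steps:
J(-9, G(6))*(-2*4 + 0) = 6*(-2*4 + 0) = 6*(-8 + 0) = 6*(-8) = -48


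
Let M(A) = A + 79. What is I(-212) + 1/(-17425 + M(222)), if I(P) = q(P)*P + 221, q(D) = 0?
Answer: 3784403/17124 ≈ 221.00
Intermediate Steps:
M(A) = 79 + A
I(P) = 221 (I(P) = 0*P + 221 = 0 + 221 = 221)
I(-212) + 1/(-17425 + M(222)) = 221 + 1/(-17425 + (79 + 222)) = 221 + 1/(-17425 + 301) = 221 + 1/(-17124) = 221 - 1/17124 = 3784403/17124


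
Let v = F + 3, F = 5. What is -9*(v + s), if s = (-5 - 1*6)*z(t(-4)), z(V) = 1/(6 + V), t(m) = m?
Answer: -45/2 ≈ -22.500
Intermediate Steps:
v = 8 (v = 5 + 3 = 8)
s = -11/2 (s = (-5 - 1*6)/(6 - 4) = (-5 - 6)/2 = -11*½ = -11/2 ≈ -5.5000)
-9*(v + s) = -9*(8 - 11/2) = -9*5/2 = -45/2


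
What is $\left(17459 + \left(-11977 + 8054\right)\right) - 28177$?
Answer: $-14641$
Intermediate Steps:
$\left(17459 + \left(-11977 + 8054\right)\right) - 28177 = \left(17459 - 3923\right) - 28177 = 13536 - 28177 = -14641$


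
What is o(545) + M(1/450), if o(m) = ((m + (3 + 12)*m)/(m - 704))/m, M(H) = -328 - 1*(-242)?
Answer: -13690/159 ≈ -86.101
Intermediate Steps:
M(H) = -86 (M(H) = -328 + 242 = -86)
o(m) = 16/(-704 + m) (o(m) = ((m + 15*m)/(-704 + m))/m = ((16*m)/(-704 + m))/m = (16*m/(-704 + m))/m = 16/(-704 + m))
o(545) + M(1/450) = 16/(-704 + 545) - 86 = 16/(-159) - 86 = 16*(-1/159) - 86 = -16/159 - 86 = -13690/159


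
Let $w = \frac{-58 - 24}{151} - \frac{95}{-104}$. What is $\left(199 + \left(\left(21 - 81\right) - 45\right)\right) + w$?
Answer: $\frac{1481993}{15704} \approx 94.37$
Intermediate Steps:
$w = \frac{5817}{15704}$ ($w = \left(-58 - 24\right) \frac{1}{151} - - \frac{95}{104} = \left(-82\right) \frac{1}{151} + \frac{95}{104} = - \frac{82}{151} + \frac{95}{104} = \frac{5817}{15704} \approx 0.37042$)
$\left(199 + \left(\left(21 - 81\right) - 45\right)\right) + w = \left(199 + \left(\left(21 - 81\right) - 45\right)\right) + \frac{5817}{15704} = \left(199 - 105\right) + \frac{5817}{15704} = 94 + \frac{5817}{15704} = \frac{1481993}{15704}$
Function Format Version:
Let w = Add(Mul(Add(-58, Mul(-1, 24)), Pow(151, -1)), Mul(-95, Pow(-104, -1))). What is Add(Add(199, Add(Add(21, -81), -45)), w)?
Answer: Rational(1481993, 15704) ≈ 94.370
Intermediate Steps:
w = Rational(5817, 15704) (w = Add(Mul(Add(-58, -24), Rational(1, 151)), Mul(-95, Rational(-1, 104))) = Add(Mul(-82, Rational(1, 151)), Rational(95, 104)) = Add(Rational(-82, 151), Rational(95, 104)) = Rational(5817, 15704) ≈ 0.37042)
Add(Add(199, Add(Add(21, -81), -45)), w) = Add(Add(199, Add(Add(21, -81), -45)), Rational(5817, 15704)) = Add(Add(199, Add(-60, -45)), Rational(5817, 15704)) = Add(Add(199, -105), Rational(5817, 15704)) = Add(94, Rational(5817, 15704)) = Rational(1481993, 15704)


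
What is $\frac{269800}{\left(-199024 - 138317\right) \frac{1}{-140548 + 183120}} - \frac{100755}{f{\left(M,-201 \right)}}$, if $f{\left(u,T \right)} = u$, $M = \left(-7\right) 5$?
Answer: $- \frac{73603720709}{2361387} \approx -31170.0$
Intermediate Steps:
$M = -35$
$\frac{269800}{\left(-199024 - 138317\right) \frac{1}{-140548 + 183120}} - \frac{100755}{f{\left(M,-201 \right)}} = \frac{269800}{\left(-199024 - 138317\right) \frac{1}{-140548 + 183120}} - \frac{100755}{-35} = \frac{269800}{\left(-337341\right) \frac{1}{42572}} - - \frac{20151}{7} = \frac{269800}{\left(-337341\right) \frac{1}{42572}} + \frac{20151}{7} = \frac{269800}{- \frac{337341}{42572}} + \frac{20151}{7} = 269800 \left(- \frac{42572}{337341}\right) + \frac{20151}{7} = - \frac{11485925600}{337341} + \frac{20151}{7} = - \frac{73603720709}{2361387}$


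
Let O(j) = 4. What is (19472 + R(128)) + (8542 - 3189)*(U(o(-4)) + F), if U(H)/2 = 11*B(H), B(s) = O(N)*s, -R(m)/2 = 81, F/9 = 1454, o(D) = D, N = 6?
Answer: 68184412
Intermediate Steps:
F = 13086 (F = 9*1454 = 13086)
R(m) = -162 (R(m) = -2*81 = -162)
B(s) = 4*s
U(H) = 88*H (U(H) = 2*(11*(4*H)) = 2*(44*H) = 88*H)
(19472 + R(128)) + (8542 - 3189)*(U(o(-4)) + F) = (19472 - 162) + (8542 - 3189)*(88*(-4) + 13086) = 19310 + 5353*(-352 + 13086) = 19310 + 5353*12734 = 19310 + 68165102 = 68184412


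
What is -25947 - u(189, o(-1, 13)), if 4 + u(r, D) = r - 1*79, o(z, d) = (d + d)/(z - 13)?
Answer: -26053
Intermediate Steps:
o(z, d) = 2*d/(-13 + z) (o(z, d) = (2*d)/(-13 + z) = 2*d/(-13 + z))
u(r, D) = -83 + r (u(r, D) = -4 + (r - 1*79) = -4 + (r - 79) = -4 + (-79 + r) = -83 + r)
-25947 - u(189, o(-1, 13)) = -25947 - (-83 + 189) = -25947 - 1*106 = -25947 - 106 = -26053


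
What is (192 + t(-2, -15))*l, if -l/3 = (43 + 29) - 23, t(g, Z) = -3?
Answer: -27783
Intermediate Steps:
l = -147 (l = -3*((43 + 29) - 23) = -3*(72 - 23) = -3*49 = -147)
(192 + t(-2, -15))*l = (192 - 3)*(-147) = 189*(-147) = -27783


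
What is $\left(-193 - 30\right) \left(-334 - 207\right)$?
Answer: $120643$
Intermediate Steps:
$\left(-193 - 30\right) \left(-334 - 207\right) = \left(-223\right) \left(-541\right) = 120643$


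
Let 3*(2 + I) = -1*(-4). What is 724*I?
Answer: -1448/3 ≈ -482.67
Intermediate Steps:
I = -⅔ (I = -2 + (-1*(-4))/3 = -2 + (⅓)*4 = -2 + 4/3 = -⅔ ≈ -0.66667)
724*I = 724*(-⅔) = -1448/3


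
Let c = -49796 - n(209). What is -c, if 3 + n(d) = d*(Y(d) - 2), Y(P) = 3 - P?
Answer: 6321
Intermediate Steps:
n(d) = -3 + d*(1 - d) (n(d) = -3 + d*((3 - d) - 2) = -3 + d*(1 - d))
c = -6321 (c = -49796 - (-3 + 209 - 1*209²) = -49796 - (-3 + 209 - 1*43681) = -49796 - (-3 + 209 - 43681) = -49796 - 1*(-43475) = -49796 + 43475 = -6321)
-c = -1*(-6321) = 6321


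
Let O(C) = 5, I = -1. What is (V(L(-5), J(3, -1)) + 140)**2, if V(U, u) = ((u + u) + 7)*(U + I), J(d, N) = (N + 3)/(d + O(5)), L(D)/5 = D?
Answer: 3025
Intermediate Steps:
L(D) = 5*D
J(d, N) = (3 + N)/(5 + d) (J(d, N) = (N + 3)/(d + 5) = (3 + N)/(5 + d))
V(U, u) = (-1 + U)*(7 + 2*u) (V(U, u) = ((u + u) + 7)*(U - 1) = (2*u + 7)*(-1 + U) = (7 + 2*u)*(-1 + U) = (-1 + U)*(7 + 2*u))
(V(L(-5), J(3, -1)) + 140)**2 = ((-7 - 2*(3 - 1)/(5 + 3) + 7*(5*(-5)) + 2*(5*(-5))*((3 - 1)/(5 + 3))) + 140)**2 = ((-7 - 2*2/8 + 7*(-25) + 2*(-25)*(2/8)) + 140)**2 = ((-7 - 2/4 - 175 + 2*(-25)*((1/8)*2)) + 140)**2 = ((-7 - 2*1/4 - 175 + 2*(-25)*(1/4)) + 140)**2 = ((-7 - 1/2 - 175 - 25/2) + 140)**2 = (-195 + 140)**2 = (-55)**2 = 3025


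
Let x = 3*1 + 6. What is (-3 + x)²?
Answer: 36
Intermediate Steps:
x = 9 (x = 3 + 6 = 9)
(-3 + x)² = (-3 + 9)² = 6² = 36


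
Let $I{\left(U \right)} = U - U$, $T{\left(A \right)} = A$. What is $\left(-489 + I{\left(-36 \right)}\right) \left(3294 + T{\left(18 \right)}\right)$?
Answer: $-1619568$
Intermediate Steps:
$I{\left(U \right)} = 0$
$\left(-489 + I{\left(-36 \right)}\right) \left(3294 + T{\left(18 \right)}\right) = \left(-489 + 0\right) \left(3294 + 18\right) = \left(-489\right) 3312 = -1619568$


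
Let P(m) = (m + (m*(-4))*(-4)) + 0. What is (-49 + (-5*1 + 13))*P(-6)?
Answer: 4182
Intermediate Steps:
P(m) = 17*m (P(m) = (m - 4*m*(-4)) + 0 = (m + 16*m) + 0 = 17*m + 0 = 17*m)
(-49 + (-5*1 + 13))*P(-6) = (-49 + (-5*1 + 13))*(17*(-6)) = (-49 + (-5 + 13))*(-102) = (-49 + 8)*(-102) = -41*(-102) = 4182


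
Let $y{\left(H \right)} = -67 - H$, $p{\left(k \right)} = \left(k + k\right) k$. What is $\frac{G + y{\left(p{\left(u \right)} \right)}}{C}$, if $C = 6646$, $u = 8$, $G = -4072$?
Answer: $- \frac{4267}{6646} \approx -0.64204$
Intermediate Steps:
$p{\left(k \right)} = 2 k^{2}$ ($p{\left(k \right)} = 2 k k = 2 k^{2}$)
$\frac{G + y{\left(p{\left(u \right)} \right)}}{C} = \frac{-4072 - \left(67 + 2 \cdot 8^{2}\right)}{6646} = \left(-4072 - \left(67 + 2 \cdot 64\right)\right) \frac{1}{6646} = \left(-4072 - 195\right) \frac{1}{6646} = \left(-4267\right) \frac{1}{6646} = - \frac{4267}{6646}$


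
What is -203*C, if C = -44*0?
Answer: 0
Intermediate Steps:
C = 0
-203*C = -203*0 = 0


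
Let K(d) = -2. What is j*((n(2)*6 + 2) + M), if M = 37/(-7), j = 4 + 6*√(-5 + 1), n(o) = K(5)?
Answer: -428/7 - 1284*I/7 ≈ -61.143 - 183.43*I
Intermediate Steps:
n(o) = -2
j = 4 + 12*I (j = 4 + 6*√(-4) = 4 + 6*(2*I) = 4 + 12*I ≈ 4.0 + 12.0*I)
M = -37/7 (M = 37*(-⅐) = -37/7 ≈ -5.2857)
j*((n(2)*6 + 2) + M) = (4 + 12*I)*((-2*6 + 2) - 37/7) = (4 + 12*I)*((-12 + 2) - 37/7) = (4 + 12*I)*(-10 - 37/7) = (4 + 12*I)*(-107/7) = -428/7 - 1284*I/7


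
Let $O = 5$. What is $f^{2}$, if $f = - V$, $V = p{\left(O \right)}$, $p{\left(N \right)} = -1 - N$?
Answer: $36$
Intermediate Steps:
$V = -6$ ($V = -1 - 5 = -6$)
$f = 6$ ($f = \left(-1\right) \left(-6\right) = 6$)
$f^{2} = 6^{2} = 36$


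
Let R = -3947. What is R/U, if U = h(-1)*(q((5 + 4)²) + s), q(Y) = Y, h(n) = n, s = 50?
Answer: 3947/131 ≈ 30.130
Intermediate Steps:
U = -131 (U = -((5 + 4)² + 50) = -(9² + 50) = -(81 + 50) = -1*131 = -131)
R/U = -3947/(-131) = -3947*(-1/131) = 3947/131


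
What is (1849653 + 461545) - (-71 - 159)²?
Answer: 2258298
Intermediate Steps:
(1849653 + 461545) - (-71 - 159)² = 2311198 - 1*(-230)² = 2311198 - 1*52900 = 2311198 - 52900 = 2258298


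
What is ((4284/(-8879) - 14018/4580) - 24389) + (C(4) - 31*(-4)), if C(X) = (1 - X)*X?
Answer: -493694099341/20332910 ≈ -24281.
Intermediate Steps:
C(X) = X*(1 - X)
((4284/(-8879) - 14018/4580) - 24389) + (C(4) - 31*(-4)) = ((4284/(-8879) - 14018/4580) - 24389) + (4*(1 - 1*4) - 31*(-4)) = ((4284*(-1/8879) - 14018*1/4580) - 24389) + (4*(1 - 4) + 124) = ((-4284/8879 - 7009/2290) - 24389) + (4*(-3) + 124) = (-72043271/20332910 - 24389) + (-12 + 124) = -495971385261/20332910 + 112 = -493694099341/20332910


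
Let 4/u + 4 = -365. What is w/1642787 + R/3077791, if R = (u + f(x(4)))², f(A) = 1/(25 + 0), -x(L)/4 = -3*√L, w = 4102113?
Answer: 1074433385822712249482/430281954300198898125 ≈ 2.4970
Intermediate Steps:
u = -4/369 (u = 4/(-4 - 365) = 4/(-369) = 4*(-1/369) = -4/369 ≈ -0.010840)
x(L) = 12*√L (x(L) = -(-12)*√L = 12*√L)
f(A) = 1/25
R = 72361/85100625 (R = (-4/369 + 1/25)² = (269/9225)² = 72361/85100625 ≈ 0.00085030)
w/1642787 + R/3077791 = 4102113/1642787 + (72361/85100625)/3077791 = 4102113*(1/1642787) + (72361/85100625)*(1/3077791) = 4102113/1642787 + 72361/261921937719375 = 1074433385822712249482/430281954300198898125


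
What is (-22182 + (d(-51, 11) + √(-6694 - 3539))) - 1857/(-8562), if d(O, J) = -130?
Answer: -63677829/2854 + 3*I*√1137 ≈ -22312.0 + 101.16*I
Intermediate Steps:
(-22182 + (d(-51, 11) + √(-6694 - 3539))) - 1857/(-8562) = (-22182 + (-130 + √(-6694 - 3539))) - 1857/(-8562) = (-22182 + (-130 + √(-10233))) - 1857*(-1/8562) = (-22182 + (-130 + 3*I*√1137)) + 619/2854 = (-22312 + 3*I*√1137) + 619/2854 = -63677829/2854 + 3*I*√1137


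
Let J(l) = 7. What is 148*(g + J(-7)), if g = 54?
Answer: 9028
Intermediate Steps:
148*(g + J(-7)) = 148*(54 + 7) = 148*61 = 9028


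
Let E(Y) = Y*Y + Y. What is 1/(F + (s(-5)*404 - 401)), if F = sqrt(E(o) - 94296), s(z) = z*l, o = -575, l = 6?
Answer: -12521/156539687 - sqrt(235754)/156539687 ≈ -8.3088e-5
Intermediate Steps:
E(Y) = Y + Y**2 (E(Y) = Y**2 + Y = Y + Y**2)
s(z) = 6*z (s(z) = z*6 = 6*z)
F = sqrt(235754) (F = sqrt(-575*(1 - 575) - 94296) = sqrt(-575*(-574) - 94296) = sqrt(330050 - 94296) = sqrt(235754) ≈ 485.54)
1/(F + (s(-5)*404 - 401)) = 1/(sqrt(235754) + ((6*(-5))*404 - 401)) = 1/(sqrt(235754) + (-30*404 - 401)) = 1/(sqrt(235754) + (-12120 - 401)) = 1/(sqrt(235754) - 12521) = 1/(-12521 + sqrt(235754))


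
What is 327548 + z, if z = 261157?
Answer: 588705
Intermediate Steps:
327548 + z = 327548 + 261157 = 588705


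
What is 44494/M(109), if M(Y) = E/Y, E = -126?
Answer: -2424923/63 ≈ -38491.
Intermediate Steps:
M(Y) = -126/Y
44494/M(109) = 44494/((-126/109)) = 44494/((-126*1/109)) = 44494/(-126/109) = 44494*(-109/126) = -2424923/63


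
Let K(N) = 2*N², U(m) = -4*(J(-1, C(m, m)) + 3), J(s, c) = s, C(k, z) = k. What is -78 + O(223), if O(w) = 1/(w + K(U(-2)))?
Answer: -27377/351 ≈ -77.997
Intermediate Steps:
U(m) = -8 (U(m) = -4*(-1 + 3) = -4*2 = -8)
O(w) = 1/(128 + w) (O(w) = 1/(w + 2*(-8)²) = 1/(w + 2*64) = 1/(w + 128) = 1/(128 + w))
-78 + O(223) = -78 + 1/(128 + 223) = -78 + 1/351 = -27377/351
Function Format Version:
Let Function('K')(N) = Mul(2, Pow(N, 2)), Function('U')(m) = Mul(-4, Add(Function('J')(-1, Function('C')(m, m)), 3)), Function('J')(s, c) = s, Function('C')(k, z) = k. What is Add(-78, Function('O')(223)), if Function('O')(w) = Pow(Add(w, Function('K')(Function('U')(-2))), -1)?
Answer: Rational(-27377, 351) ≈ -77.997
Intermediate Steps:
Function('U')(m) = -8 (Function('U')(m) = Mul(-4, Add(-1, 3)) = Mul(-4, 2) = -8)
Function('O')(w) = Pow(Add(128, w), -1) (Function('O')(w) = Pow(Add(w, Mul(2, Pow(-8, 2))), -1) = Pow(Add(w, Mul(2, 64)), -1) = Pow(Add(w, 128), -1) = Pow(Add(128, w), -1))
Add(-78, Function('O')(223)) = Add(-78, Pow(Add(128, 223), -1)) = Add(-78, Pow(351, -1)) = Add(-78, Rational(1, 351)) = Rational(-27377, 351)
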